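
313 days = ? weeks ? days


Weeks: 313 ÷ 7 = 44 remainder 5

44 weeks 5 days


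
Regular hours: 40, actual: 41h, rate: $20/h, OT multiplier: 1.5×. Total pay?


Regular: 40h × $20 = $800.00
Overtime: 41 - 40 = 1h
OT pay: 1h × $20 × 1.5 = $30.00
Total = $800.00 + $30.00 = $830.00

$830.00


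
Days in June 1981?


30 days

Month: June (month 6)
June has 30 days


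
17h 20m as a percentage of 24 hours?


0.7222 (72.22%)

Total minutes: 17×60 + 20 = 1040
Day = 24×60 = 1440 minutes
Fraction = 1040/1440 ≈ 0.7222
As a percentage: 1040/1440 × 100 ≈ 72.22%


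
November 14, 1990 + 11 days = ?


Start: November 14, 1990
Add 11 days
November 14 + 11 = November 25, 1990

November 25, 1990


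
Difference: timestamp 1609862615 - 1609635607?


227008 seconds (63.1 hours / 2.63 days)

Difference = 1609862615 - 1609635607 = 227008 seconds
In hours: 227008 / 3600 ≈ 63.1
In days: 227008 / 86400 ≈ 2.63


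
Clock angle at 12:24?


132.0°

Hour hand (12 ≡ 0 on the dial): 0×30 + 24×0.5 = 12.0°
Minute hand = 24×6 = 144°
Difference = |12.0 - 144| = 132.0°


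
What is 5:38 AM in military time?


05:38

Input: 5:38 AM
AM hour stays: 5


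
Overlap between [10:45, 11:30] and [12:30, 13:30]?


0 minutes

Meeting A: 645-690 (in minutes from midnight)
Meeting B: 750-810
Overlap start = max(645, 750) = 750
Overlap end = min(690, 810) = 690
Overlap = max(0, 690 - 750) = 0 min


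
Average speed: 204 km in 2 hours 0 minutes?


Distance: 204 km
Time: 2 hours
Speed = 204 / 2 = 102.0 km/h

102.0 km/h


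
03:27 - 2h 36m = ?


00:51

Start: 207 minutes from midnight
Subtract: 156 minutes
Remaining: 207 - 156 = 51
Hours: 0, Minutes: 51


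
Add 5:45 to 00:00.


Start: 0 minutes from midnight
Add: 345 minutes
Total: 345 minutes
Hours: 345 ÷ 60 = 5 remainder 45

05:45


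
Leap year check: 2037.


Rules: divisible by 4 AND (not by 100 OR by 400)
2037 ÷ 4 = 509 remainder 1 → not divisible by 4
Not divisible by 4 → not a leap year

No


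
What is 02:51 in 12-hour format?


2:51 AM

Hour: 2
2 < 12 → AM


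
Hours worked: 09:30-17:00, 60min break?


Total time = (17×60+0) - (9×60+30)
= 1020 - 570 = 450 min
Minus break: 450 - 60 = 390 min
= 6h 30m

6h 30m (390 minutes)


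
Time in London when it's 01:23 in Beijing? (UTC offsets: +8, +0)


17:23 (previous day)

Time difference = UTC+0 - UTC+8 = -8 hours
New hour = (1 -8) mod 24
= -7 mod 24 = 17
Minutes unchanged → 17:23; -7 < 0 → previous day


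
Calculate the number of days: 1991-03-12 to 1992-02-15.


From March 12, 1991 to February 15, 1992
Rest of March 1991: 31 - 12 = 19
Full months: April 30, May 31, June 30, July 31, August 31, September 30, October 31, November 30, December 31, January 31
Days into February 1992: 15
Total = 19 + 30 + 31 + 30 + 31 + 31 + 30 + 31 + 30 + 31 + 31 + 15 = 340 days

340 days


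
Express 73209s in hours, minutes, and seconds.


20h 20m 9s

Hours: 73209 ÷ 3600 = 20 remainder 1209
Minutes: 1209 ÷ 60 = 20 remainder 9
Seconds: 9


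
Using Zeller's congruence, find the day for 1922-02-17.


Zeller's congruence:
q=17, m=14, k=21, j=19
h = (17 + ⌊13×15/5⌋ + 21 + ⌊21/4⌋ + ⌊19/4⌋ - 2×19) mod 7
= (17 + 39 + 21 + 5 + 4 - 38) mod 7
= 48 mod 7 = 6
h=6 → Friday

Friday


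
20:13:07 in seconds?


72787 seconds

Hours: 20 × 3600 = 72000
Minutes: 13 × 60 = 780
Seconds: 7
Total = 72000 + 780 + 7 = 72787


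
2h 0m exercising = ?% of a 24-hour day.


8.3%

Time: 120 minutes
Day: 1440 minutes
Percentage = (120/1440) × 100 ≈ 8.3%


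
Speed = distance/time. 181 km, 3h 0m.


Distance: 181 km
Time: 3 hours
Speed = 181 / 3 ≈ 60.3 km/h

60.3 km/h


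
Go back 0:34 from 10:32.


Start: 632 minutes from midnight
Subtract: 34 minutes
Remaining: 632 - 34 = 598
Hours: 9, Minutes: 58

09:58


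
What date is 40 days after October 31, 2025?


Start: October 31, 2025
Add 40 days
October 31 → November 1: 31 - 31 + 1 = 1 days (40 - 1 = 39 left)
November 1 → December 1: 30 - 1 + 1 = 30 days (39 - 30 = 9 left)
December 1 + 9 = December 10, 2025

December 10, 2025


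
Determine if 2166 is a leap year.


No

Rules: divisible by 4 AND (not by 100 OR by 400)
2166 ÷ 4 = 541 remainder 2 → not divisible by 4
Not divisible by 4 → not a leap year


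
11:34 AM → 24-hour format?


Input: 11:34 AM
AM hour stays: 11

11:34


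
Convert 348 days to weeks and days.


49 weeks 5 days

Weeks: 348 ÷ 7 = 49 remainder 5


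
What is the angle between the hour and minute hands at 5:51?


Hour hand = 5×30 + 51×0.5 = 175.5°
Minute hand = 51×6 = 306°
Difference = |175.5 - 306| = 130.5°

130.5°


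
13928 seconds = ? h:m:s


3h 52m 8s

Hours: 13928 ÷ 3600 = 3 remainder 3128
Minutes: 3128 ÷ 60 = 52 remainder 8
Seconds: 8


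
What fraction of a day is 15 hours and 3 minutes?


0.6271 (62.71%)

Total minutes: 15×60 + 3 = 903
Day = 24×60 = 1440 minutes
Fraction = 903/1440 ≈ 0.6271
As a percentage: 903/1440 × 100 ≈ 62.71%


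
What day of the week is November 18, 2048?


Wednesday

Zeller's congruence:
q=18, m=11, k=48, j=20
h = (18 + ⌊13×12/5⌋ + 48 + ⌊48/4⌋ + ⌊20/4⌋ - 2×20) mod 7
= (18 + 31 + 48 + 12 + 5 - 40) mod 7
= 74 mod 7 = 4
h=4 → Wednesday


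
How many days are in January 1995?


31 days

Month: January (month 1)
January has 31 days


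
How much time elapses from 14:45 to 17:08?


2h 23m

End time in minutes: 17×60 + 8 = 1028
Start time in minutes: 14×60 + 45 = 885
Difference = 1028 - 885 = 143 minutes
= 2 hours 23 minutes


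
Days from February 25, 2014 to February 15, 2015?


355 days

From February 25, 2014 to February 15, 2015
Rest of February 2014: 28 - 25 = 3
Full months: March 31, April 30, May 31, June 30, July 31, August 31, September 30, October 31, November 30, December 31, January 31
Days into February 2015: 15
Total = 3 + 31 + 30 + 31 + 30 + 31 + 31 + 30 + 31 + 30 + 31 + 31 + 15 = 355 days


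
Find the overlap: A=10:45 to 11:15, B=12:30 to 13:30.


0 minutes

Meeting A: 645-675 (in minutes from midnight)
Meeting B: 750-810
Overlap start = max(645, 750) = 750
Overlap end = min(675, 810) = 675
Overlap = max(0, 675 - 750) = 0 min


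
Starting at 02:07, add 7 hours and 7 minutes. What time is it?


09:14

Start: 127 minutes from midnight
Add: 427 minutes
Total: 554 minutes
Hours: 554 ÷ 60 = 9 remainder 14


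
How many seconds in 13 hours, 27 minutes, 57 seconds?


48477 seconds

Hours: 13 × 3600 = 46800
Minutes: 27 × 60 = 1620
Seconds: 57
Total = 46800 + 1620 + 57 = 48477


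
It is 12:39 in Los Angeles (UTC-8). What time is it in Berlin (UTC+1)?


21:39

Time difference = UTC+1 - UTC-8 = +9 hours
New hour = (12 + 9) mod 24
= 21 mod 24 = 21
Minutes unchanged → 21:39


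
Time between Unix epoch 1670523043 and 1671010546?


Difference = 1671010546 - 1670523043 = 487503 seconds
In hours: 487503 / 3600 ≈ 135.4
In days: 487503 / 86400 ≈ 5.64

487503 seconds (135.4 hours / 5.64 days)


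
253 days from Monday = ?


Tuesday

Start: Monday (index 0)
(0 + 253) mod 7
= 253 mod 7
= 1
Index 1 → Tuesday


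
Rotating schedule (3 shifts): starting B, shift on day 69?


Shifts: A, B, C
Start: B (index 1)
Day 69: (1 + 69 - 1) mod 3
= 69 mod 3
= 0
Index 0 → shift A

Shift A


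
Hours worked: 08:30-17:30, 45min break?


8h 15m (495 minutes)

Total time = (17×60+30) - (8×60+30)
= 1050 - 510 = 540 min
Minus break: 540 - 45 = 495 min
= 8h 15m


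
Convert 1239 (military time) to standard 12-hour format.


Hour: 12
12 → 12 PM (noon)

12:39 PM


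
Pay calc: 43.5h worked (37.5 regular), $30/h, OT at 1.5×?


$1395.00

Regular: 37.5h × $30 = $1125.00
Overtime: 43.5 - 37.5 = 6.0h
OT pay: 6.0h × $30 × 1.5 = $270.00
Total = $1125.00 + $270.00 = $1395.00


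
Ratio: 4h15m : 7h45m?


Duration 1: 255 minutes
Duration 2: 465 minutes
Ratio = 255:465
GCD = 15
Simplified = 17:31
As a decimal: 17/31 ≈ 0.55

17:31 (0.55)


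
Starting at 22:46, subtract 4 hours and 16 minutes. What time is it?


Start: 1366 minutes from midnight
Subtract: 256 minutes
Remaining: 1366 - 256 = 1110
Hours: 18, Minutes: 30

18:30


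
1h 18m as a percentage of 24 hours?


0.0542 (5.42%)

Total minutes: 1×60 + 18 = 78
Day = 24×60 = 1440 minutes
Fraction = 78/1440 ≈ 0.0542
As a percentage: 78/1440 × 100 ≈ 5.42%


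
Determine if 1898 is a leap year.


Rules: divisible by 4 AND (not by 100 OR by 400)
1898 ÷ 4 = 474 remainder 2 → not divisible by 4
Not divisible by 4 → not a leap year

No


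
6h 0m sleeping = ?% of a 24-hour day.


Time: 360 minutes
Day: 1440 minutes
Percentage = (360/1440) × 100 = 25.0%

25.0%


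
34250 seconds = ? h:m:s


Hours: 34250 ÷ 3600 = 9 remainder 1850
Minutes: 1850 ÷ 60 = 30 remainder 50
Seconds: 50

9h 30m 50s


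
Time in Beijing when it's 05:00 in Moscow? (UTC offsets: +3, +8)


10:00

Time difference = UTC+8 - UTC+3 = +5 hours
New hour = (5 + 5) mod 24
= 10 mod 24 = 10
Minutes unchanged → 10:00


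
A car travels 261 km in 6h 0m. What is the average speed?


Distance: 261 km
Time: 6 hours
Speed = 261 / 6 = 43.5 km/h

43.5 km/h


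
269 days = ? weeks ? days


Weeks: 269 ÷ 7 = 38 remainder 3

38 weeks 3 days


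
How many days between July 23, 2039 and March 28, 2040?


249 days

From July 23, 2039 to March 28, 2040
Rest of July 2039: 31 - 23 = 8
Full months: August 31, September 30, October 31, November 30, December 31, January 31, February 2040 29
Days into March 2040: 28
Total = 8 + 31 + 30 + 31 + 30 + 31 + 31 + 29 + 28 = 249 days


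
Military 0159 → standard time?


Hour: 1
1 < 12 → AM

1:59 AM


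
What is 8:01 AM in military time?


08:01

Input: 8:01 AM
AM hour stays: 8


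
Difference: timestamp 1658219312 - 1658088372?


Difference = 1658219312 - 1658088372 = 130940 seconds
In hours: 130940 / 3600 ≈ 36.4
In days: 130940 / 86400 ≈ 1.52

130940 seconds (36.4 hours / 1.52 days)


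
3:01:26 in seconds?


10886 seconds

Hours: 3 × 3600 = 10800
Minutes: 1 × 60 = 60
Seconds: 26
Total = 10800 + 60 + 26 = 10886


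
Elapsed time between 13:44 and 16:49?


3h 5m

End time in minutes: 16×60 + 49 = 1009
Start time in minutes: 13×60 + 44 = 824
Difference = 1009 - 824 = 185 minutes
= 3 hours 5 minutes


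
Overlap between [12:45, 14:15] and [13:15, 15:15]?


Meeting A: 765-855 (in minutes from midnight)
Meeting B: 795-915
Overlap start = max(765, 795) = 795
Overlap end = min(855, 915) = 855
Overlap = max(0, 855 - 795) = 60 min

60 minutes


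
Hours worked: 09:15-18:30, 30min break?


Total time = (18×60+30) - (9×60+15)
= 1110 - 555 = 555 min
Minus break: 555 - 30 = 525 min
= 8h 45m

8h 45m (525 minutes)


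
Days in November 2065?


Month: November (month 11)
November has 30 days

30 days


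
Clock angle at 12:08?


Hour hand (12 ≡ 0 on the dial): 0×30 + 8×0.5 = 4.0°
Minute hand = 8×6 = 48°
Difference = |4.0 - 48| = 44.0°

44.0°


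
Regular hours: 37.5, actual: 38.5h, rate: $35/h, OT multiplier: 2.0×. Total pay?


$1382.50

Regular: 37.5h × $35 = $1312.50
Overtime: 38.5 - 37.5 = 1.0h
OT pay: 1.0h × $35 × 2.0 = $70.00
Total = $1312.50 + $70.00 = $1382.50


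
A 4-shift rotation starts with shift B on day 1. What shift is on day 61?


Shifts: A, B, C, D
Start: B (index 1)
Day 61: (1 + 61 - 1) mod 4
= 61 mod 4
= 1
Index 1 → shift B

Shift B


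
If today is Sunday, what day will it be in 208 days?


Friday

Start: Sunday (index 6)
(6 + 208) mod 7
= 214 mod 7
= 4
Index 4 → Friday


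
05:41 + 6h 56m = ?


Start: 341 minutes from midnight
Add: 416 minutes
Total: 757 minutes
Hours: 757 ÷ 60 = 12 remainder 37

12:37


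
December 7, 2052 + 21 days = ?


December 28, 2052

Start: December 7, 2052
Add 21 days
December 7 + 21 = December 28, 2052


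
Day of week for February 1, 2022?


Tuesday

Zeller's congruence:
q=1, m=14, k=21, j=20
h = (1 + ⌊13×15/5⌋ + 21 + ⌊21/4⌋ + ⌊20/4⌋ - 2×20) mod 7
= (1 + 39 + 21 + 5 + 5 - 40) mod 7
= 31 mod 7 = 3
h=3 → Tuesday


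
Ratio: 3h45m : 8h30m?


15:34 (0.44)

Duration 1: 225 minutes
Duration 2: 510 minutes
Ratio = 225:510
GCD = 15
Simplified = 15:34
As a decimal: 15/34 ≈ 0.44


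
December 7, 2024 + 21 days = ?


December 28, 2024

Start: December 7, 2024
Add 21 days
December 7 + 21 = December 28, 2024


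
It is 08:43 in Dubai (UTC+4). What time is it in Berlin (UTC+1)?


05:43

Time difference = UTC+1 - UTC+4 = -3 hours
New hour = (8 -3) mod 24
= 5 mod 24 = 5
Minutes unchanged → 05:43


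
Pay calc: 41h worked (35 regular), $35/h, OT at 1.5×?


Regular: 35h × $35 = $1225.00
Overtime: 41 - 35 = 6h
OT pay: 6h × $35 × 1.5 = $315.00
Total = $1225.00 + $315.00 = $1540.00

$1540.00


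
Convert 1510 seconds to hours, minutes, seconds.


0h 25m 10s

Hours: 1510 ÷ 3600 = 0 remainder 1510
Minutes: 1510 ÷ 60 = 25 remainder 10
Seconds: 10


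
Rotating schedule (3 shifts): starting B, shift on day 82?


Shifts: A, B, C
Start: B (index 1)
Day 82: (1 + 82 - 1) mod 3
= 82 mod 3
= 1
Index 1 → shift B

Shift B


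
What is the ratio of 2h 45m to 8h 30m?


Duration 1: 165 minutes
Duration 2: 510 minutes
Ratio = 165:510
GCD = 15
Simplified = 11:34
As a decimal: 11/34 ≈ 0.32

11:34 (0.32)


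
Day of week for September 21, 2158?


Thursday

Zeller's congruence:
q=21, m=9, k=58, j=21
h = (21 + ⌊13×10/5⌋ + 58 + ⌊58/4⌋ + ⌊21/4⌋ - 2×21) mod 7
= (21 + 26 + 58 + 14 + 5 - 42) mod 7
= 82 mod 7 = 5
h=5 → Thursday


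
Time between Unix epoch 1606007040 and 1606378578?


Difference = 1606378578 - 1606007040 = 371538 seconds
In hours: 371538 / 3600 ≈ 103.2
In days: 371538 / 86400 ≈ 4.30

371538 seconds (103.2 hours / 4.30 days)


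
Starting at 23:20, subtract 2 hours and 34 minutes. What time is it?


Start: 1400 minutes from midnight
Subtract: 154 minutes
Remaining: 1400 - 154 = 1246
Hours: 20, Minutes: 46

20:46


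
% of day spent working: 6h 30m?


27.1%

Time: 390 minutes
Day: 1440 minutes
Percentage = (390/1440) × 100 ≈ 27.1%


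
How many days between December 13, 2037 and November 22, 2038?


From December 13, 2037 to November 22, 2038
Rest of December 2037: 31 - 13 = 18
Full months: January 31, February 2038 28, March 31, April 30, May 31, June 30, July 31, August 31, September 30, October 31
Days into November 2038: 22
Total = 18 + 31 + 28 + 31 + 30 + 31 + 30 + 31 + 31 + 30 + 31 + 22 = 344 days

344 days


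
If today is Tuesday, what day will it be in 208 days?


Start: Tuesday (index 1)
(1 + 208) mod 7
= 209 mod 7
= 6
Index 6 → Sunday

Sunday


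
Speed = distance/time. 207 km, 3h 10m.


65.4 km/h

Distance: 207 km
Time: 3h 10m = 190 min = 190/60 = 19/6 hours
Speed = 207 ÷ (19/6) = 207 × 6 / 19 = 1242/19 ≈ 65.4 km/h


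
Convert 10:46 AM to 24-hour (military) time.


Input: 10:46 AM
AM hour stays: 10

10:46


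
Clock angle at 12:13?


Hour hand (12 ≡ 0 on the dial): 0×30 + 13×0.5 = 6.5°
Minute hand = 13×6 = 78°
Difference = |6.5 - 78| = 71.5°

71.5°


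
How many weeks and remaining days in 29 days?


Weeks: 29 ÷ 7 = 4 remainder 1

4 weeks 1 days


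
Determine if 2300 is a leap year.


Rules: divisible by 4 AND (not by 100 OR by 400)
2300 ÷ 4 = 575 exactly → divisible by 4
2300 ÷ 100 = 23 exactly → divisible by 100
2300 ÷ 400 = 5 remainder 300 → not divisible by 400
Divisible by 100 but not by 400 → not a leap year

No


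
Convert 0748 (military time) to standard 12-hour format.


Hour: 7
7 < 12 → AM

7:48 AM


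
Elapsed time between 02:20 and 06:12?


End time in minutes: 6×60 + 12 = 372
Start time in minutes: 2×60 + 20 = 140
Difference = 372 - 140 = 232 minutes
= 3 hours 52 minutes

3h 52m


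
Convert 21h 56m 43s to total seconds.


Hours: 21 × 3600 = 75600
Minutes: 56 × 60 = 3360
Seconds: 43
Total = 75600 + 3360 + 43 = 79003

79003 seconds


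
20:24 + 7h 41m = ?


Start: 1224 minutes from midnight
Add: 461 minutes
Total: 1685 minutes
Hours: 1685 ÷ 60 = 28 remainder 5
28 ≥ 24 → 28 - 24 = 4 (next day)

04:05 (next day)


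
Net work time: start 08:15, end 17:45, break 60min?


8h 30m (510 minutes)

Total time = (17×60+45) - (8×60+15)
= 1065 - 495 = 570 min
Minus break: 570 - 60 = 510 min
= 8h 30m


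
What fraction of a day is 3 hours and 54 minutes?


0.1625 (16.25%)

Total minutes: 3×60 + 54 = 234
Day = 24×60 = 1440 minutes
Fraction = 234/1440 = 0.1625
As a percentage: 234/1440 × 100 = 16.25%


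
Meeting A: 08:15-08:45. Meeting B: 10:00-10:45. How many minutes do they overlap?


Meeting A: 495-525 (in minutes from midnight)
Meeting B: 600-645
Overlap start = max(495, 600) = 600
Overlap end = min(525, 645) = 525
Overlap = max(0, 525 - 600) = 0 min

0 minutes


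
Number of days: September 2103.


Month: September (month 9)
September has 30 days

30 days


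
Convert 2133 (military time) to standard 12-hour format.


Hour: 21
21 - 12 = 9 → PM

9:33 PM


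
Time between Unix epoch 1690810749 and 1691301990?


Difference = 1691301990 - 1690810749 = 491241 seconds
In hours: 491241 / 3600 ≈ 136.5
In days: 491241 / 86400 ≈ 5.69

491241 seconds (136.5 hours / 5.69 days)


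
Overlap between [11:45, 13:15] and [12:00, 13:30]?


75 minutes

Meeting A: 705-795 (in minutes from midnight)
Meeting B: 720-810
Overlap start = max(705, 720) = 720
Overlap end = min(795, 810) = 795
Overlap = max(0, 795 - 720) = 75 min


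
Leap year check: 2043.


No

Rules: divisible by 4 AND (not by 100 OR by 400)
2043 ÷ 4 = 510 remainder 3 → not divisible by 4
Not divisible by 4 → not a leap year


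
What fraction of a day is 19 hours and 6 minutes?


0.7958 (79.58%)

Total minutes: 19×60 + 6 = 1146
Day = 24×60 = 1440 minutes
Fraction = 1146/1440 ≈ 0.7958
As a percentage: 1146/1440 × 100 ≈ 79.58%


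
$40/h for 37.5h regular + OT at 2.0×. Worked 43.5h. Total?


Regular: 37.5h × $40 = $1500.00
Overtime: 43.5 - 37.5 = 6.0h
OT pay: 6.0h × $40 × 2.0 = $480.00
Total = $1500.00 + $480.00 = $1980.00

$1980.00


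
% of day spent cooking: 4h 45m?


Time: 285 minutes
Day: 1440 minutes
Percentage = (285/1440) × 100 ≈ 19.8%

19.8%


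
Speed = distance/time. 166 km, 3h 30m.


Distance: 166 km
Time: 3h 30m = 210 min = 210/60 = 7/2 hours
Speed = 166 ÷ (7/2) = 166 × 2 / 7 = 332/7 ≈ 47.4 km/h

47.4 km/h


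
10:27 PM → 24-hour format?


Input: 10:27 PM
PM: 10 + 12 = 22

22:27


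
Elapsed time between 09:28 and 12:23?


End time in minutes: 12×60 + 23 = 743
Start time in minutes: 9×60 + 28 = 568
Difference = 743 - 568 = 175 minutes
= 2 hours 55 minutes

2h 55m


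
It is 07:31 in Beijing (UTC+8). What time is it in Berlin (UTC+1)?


Time difference = UTC+1 - UTC+8 = -7 hours
New hour = (7 -7) mod 24
= 0 mod 24 = 0
Minutes unchanged → 00:31

00:31


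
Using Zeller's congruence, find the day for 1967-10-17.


Tuesday

Zeller's congruence:
q=17, m=10, k=67, j=19
h = (17 + ⌊13×11/5⌋ + 67 + ⌊67/4⌋ + ⌊19/4⌋ - 2×19) mod 7
= (17 + 28 + 67 + 16 + 4 - 38) mod 7
= 94 mod 7 = 3
h=3 → Tuesday


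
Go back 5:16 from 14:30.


Start: 870 minutes from midnight
Subtract: 316 minutes
Remaining: 870 - 316 = 554
Hours: 9, Minutes: 14

09:14


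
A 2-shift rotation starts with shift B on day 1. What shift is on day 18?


Shifts: A, B
Start: B (index 1)
Day 18: (1 + 18 - 1) mod 2
= 18 mod 2
= 0
Index 0 → shift A

Shift A


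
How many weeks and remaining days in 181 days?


25 weeks 6 days

Weeks: 181 ÷ 7 = 25 remainder 6


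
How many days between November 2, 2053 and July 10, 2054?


From November 2, 2053 to July 10, 2054
Rest of November 2053: 30 - 2 = 28
Full months: December 31, January 31, February 2054 28, March 31, April 30, May 31, June 30
Days into July 2054: 10
Total = 28 + 31 + 31 + 28 + 31 + 30 + 31 + 30 + 10 = 250 days

250 days


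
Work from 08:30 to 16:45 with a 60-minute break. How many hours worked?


7h 15m (435 minutes)

Total time = (16×60+45) - (8×60+30)
= 1005 - 510 = 495 min
Minus break: 495 - 60 = 435 min
= 7h 15m


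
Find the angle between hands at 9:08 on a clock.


134.0°

Hour hand = 9×30 + 8×0.5 = 274.0°
Minute hand = 8×6 = 48°
Difference = |274.0 - 48| = 226.0°
Since > 180°: 360 - 226.0 = 134.0°


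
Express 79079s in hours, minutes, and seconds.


Hours: 79079 ÷ 3600 = 21 remainder 3479
Minutes: 3479 ÷ 60 = 57 remainder 59
Seconds: 59

21h 57m 59s


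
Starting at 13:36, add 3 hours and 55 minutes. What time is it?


17:31

Start: 816 minutes from midnight
Add: 235 minutes
Total: 1051 minutes
Hours: 1051 ÷ 60 = 17 remainder 31


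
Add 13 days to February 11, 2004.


February 24, 2004

Start: February 11, 2004
Add 13 days
February 11 + 13 = February 24, 2004


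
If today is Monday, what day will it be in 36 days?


Tuesday

Start: Monday (index 0)
(0 + 36) mod 7
= 36 mod 7
= 1
Index 1 → Tuesday


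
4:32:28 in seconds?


16348 seconds

Hours: 4 × 3600 = 14400
Minutes: 32 × 60 = 1920
Seconds: 28
Total = 14400 + 1920 + 28 = 16348


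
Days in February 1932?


Month: February (month 2)
February: 28 or 29 (leap year)
1932 leap year? Yes

29 days


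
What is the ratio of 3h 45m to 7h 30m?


1:2 (0.50)

Duration 1: 225 minutes
Duration 2: 450 minutes
Ratio = 225:450
GCD = 225
Simplified = 1:2
As a decimal: 1/2 = 0.50


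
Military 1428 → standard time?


2:28 PM

Hour: 14
14 - 12 = 2 → PM


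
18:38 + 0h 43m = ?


Start: 1118 minutes from midnight
Add: 43 minutes
Total: 1161 minutes
Hours: 1161 ÷ 60 = 19 remainder 21

19:21


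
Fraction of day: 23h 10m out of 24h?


Total minutes: 23×60 + 10 = 1390
Day = 24×60 = 1440 minutes
Fraction = 1390/1440 ≈ 0.9653
As a percentage: 1390/1440 × 100 ≈ 96.53%

0.9653 (96.53%)


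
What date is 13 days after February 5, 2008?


February 18, 2008

Start: February 5, 2008
Add 13 days
February 5 + 13 = February 18, 2008


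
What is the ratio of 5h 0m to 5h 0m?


Duration 1: 300 minutes
Duration 2: 300 minutes
Ratio = 300:300
GCD = 300
Simplified = 1:1
As a decimal: 1/1 = 1.00

1:1 (1.00)


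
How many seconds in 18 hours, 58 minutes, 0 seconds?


Hours: 18 × 3600 = 64800
Minutes: 58 × 60 = 3480
Seconds: 0
Total = 64800 + 3480 + 0 = 68280

68280 seconds


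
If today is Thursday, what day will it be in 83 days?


Wednesday

Start: Thursday (index 3)
(3 + 83) mod 7
= 86 mod 7
= 2
Index 2 → Wednesday


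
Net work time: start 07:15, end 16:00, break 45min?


8h 0m (480 minutes)

Total time = (16×60+0) - (7×60+15)
= 960 - 435 = 525 min
Minus break: 525 - 45 = 480 min
= 8h 0m


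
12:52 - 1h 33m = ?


Start: 772 minutes from midnight
Subtract: 93 minutes
Remaining: 772 - 93 = 679
Hours: 11, Minutes: 19

11:19


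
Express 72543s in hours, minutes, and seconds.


Hours: 72543 ÷ 3600 = 20 remainder 543
Minutes: 543 ÷ 60 = 9 remainder 3
Seconds: 3

20h 9m 3s


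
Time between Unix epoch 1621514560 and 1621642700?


128140 seconds (35.6 hours / 1.48 days)

Difference = 1621642700 - 1621514560 = 128140 seconds
In hours: 128140 / 3600 ≈ 35.6
In days: 128140 / 86400 ≈ 1.48


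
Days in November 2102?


30 days

Month: November (month 11)
November has 30 days


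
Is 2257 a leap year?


No

Rules: divisible by 4 AND (not by 100 OR by 400)
2257 ÷ 4 = 564 remainder 1 → not divisible by 4
Not divisible by 4 → not a leap year


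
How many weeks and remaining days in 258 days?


Weeks: 258 ÷ 7 = 36 remainder 6

36 weeks 6 days


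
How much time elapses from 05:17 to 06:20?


1h 3m

End time in minutes: 6×60 + 20 = 380
Start time in minutes: 5×60 + 17 = 317
Difference = 380 - 317 = 63 minutes
= 1 hours 3 minutes


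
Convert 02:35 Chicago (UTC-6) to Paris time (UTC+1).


Time difference = UTC+1 - UTC-6 = +7 hours
New hour = (2 + 7) mod 24
= 9 mod 24 = 9
Minutes unchanged → 09:35

09:35


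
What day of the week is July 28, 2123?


Wednesday

Zeller's congruence:
q=28, m=7, k=23, j=21
h = (28 + ⌊13×8/5⌋ + 23 + ⌊23/4⌋ + ⌊21/4⌋ - 2×21) mod 7
= (28 + 20 + 23 + 5 + 5 - 42) mod 7
= 39 mod 7 = 4
h=4 → Wednesday


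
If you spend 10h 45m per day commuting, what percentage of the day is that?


Time: 645 minutes
Day: 1440 minutes
Percentage = (645/1440) × 100 ≈ 44.8%

44.8%


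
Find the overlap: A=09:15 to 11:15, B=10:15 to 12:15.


60 minutes

Meeting A: 555-675 (in minutes from midnight)
Meeting B: 615-735
Overlap start = max(555, 615) = 615
Overlap end = min(675, 735) = 675
Overlap = max(0, 675 - 615) = 60 min


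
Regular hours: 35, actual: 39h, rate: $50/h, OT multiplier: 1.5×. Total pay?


Regular: 35h × $50 = $1750.00
Overtime: 39 - 35 = 4h
OT pay: 4h × $50 × 1.5 = $300.00
Total = $1750.00 + $300.00 = $2050.00

$2050.00


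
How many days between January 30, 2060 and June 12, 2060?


134 days

From January 30, 2060 to June 12, 2060
Rest of January 2060: 31 - 30 = 1
Full months: February 2060 29, March 31, April 30, May 31
Days into June 2060: 12
Total = 1 + 29 + 31 + 30 + 31 + 12 = 134 days


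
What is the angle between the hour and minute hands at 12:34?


173.0°

Hour hand (12 ≡ 0 on the dial): 0×30 + 34×0.5 = 17.0°
Minute hand = 34×6 = 204°
Difference = |17.0 - 204| = 187.0°
Since > 180°: 360 - 187.0 = 173.0°


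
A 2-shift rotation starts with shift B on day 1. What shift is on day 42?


Shifts: A, B
Start: B (index 1)
Day 42: (1 + 42 - 1) mod 2
= 42 mod 2
= 0
Index 0 → shift A

Shift A


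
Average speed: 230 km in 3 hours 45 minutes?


61.3 km/h

Distance: 230 km
Time: 3h 45m = 225 min = 225/60 = 15/4 hours
Speed = 230 ÷ (15/4) = 230 × 4 / 15 = 920/15 ≈ 61.3 km/h


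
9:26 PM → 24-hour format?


21:26

Input: 9:26 PM
PM: 9 + 12 = 21


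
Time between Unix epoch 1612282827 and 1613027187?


Difference = 1613027187 - 1612282827 = 744360 seconds
In hours: 744360 / 3600 ≈ 206.8
In days: 744360 / 86400 ≈ 8.62

744360 seconds (206.8 hours / 8.62 days)


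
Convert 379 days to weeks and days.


Weeks: 379 ÷ 7 = 54 remainder 1

54 weeks 1 days


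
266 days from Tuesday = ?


Start: Tuesday (index 1)
(1 + 266) mod 7
= 267 mod 7
= 1
Index 1 → Tuesday

Tuesday


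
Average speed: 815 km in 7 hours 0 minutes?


Distance: 815 km
Time: 7 hours
Speed = 815 / 7 ≈ 116.4 km/h

116.4 km/h


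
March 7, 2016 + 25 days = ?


April 1, 2016

Start: March 7, 2016
Add 25 days
March 7 → April 1: 31 - 7 + 1 = 25 days (25 - 25 = 0 left)
Land exactly on April 1, 2016


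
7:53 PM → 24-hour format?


Input: 7:53 PM
PM: 7 + 12 = 19

19:53


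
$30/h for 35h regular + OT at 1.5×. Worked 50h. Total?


Regular: 35h × $30 = $1050.00
Overtime: 50 - 35 = 15h
OT pay: 15h × $30 × 1.5 = $675.00
Total = $1050.00 + $675.00 = $1725.00

$1725.00


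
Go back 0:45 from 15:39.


Start: 939 minutes from midnight
Subtract: 45 minutes
Remaining: 939 - 45 = 894
Hours: 14, Minutes: 54

14:54


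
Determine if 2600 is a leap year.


No

Rules: divisible by 4 AND (not by 100 OR by 400)
2600 ÷ 4 = 650 exactly → divisible by 4
2600 ÷ 100 = 26 exactly → divisible by 100
2600 ÷ 400 = 6 remainder 200 → not divisible by 400
Divisible by 100 but not by 400 → not a leap year


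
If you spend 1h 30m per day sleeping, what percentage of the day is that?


6.3%

Time: 90 minutes
Day: 1440 minutes
Percentage = (90/1440) × 100 ≈ 6.3%


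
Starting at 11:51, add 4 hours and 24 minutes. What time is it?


16:15

Start: 711 minutes from midnight
Add: 264 minutes
Total: 975 minutes
Hours: 975 ÷ 60 = 16 remainder 15


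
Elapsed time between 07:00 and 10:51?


End time in minutes: 10×60 + 51 = 651
Start time in minutes: 7×60 + 0 = 420
Difference = 651 - 420 = 231 minutes
= 3 hours 51 minutes

3h 51m


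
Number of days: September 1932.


30 days

Month: September (month 9)
September has 30 days


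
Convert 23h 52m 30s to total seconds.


Hours: 23 × 3600 = 82800
Minutes: 52 × 60 = 3120
Seconds: 30
Total = 82800 + 3120 + 30 = 85950

85950 seconds


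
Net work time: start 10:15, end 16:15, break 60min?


Total time = (16×60+15) - (10×60+15)
= 975 - 615 = 360 min
Minus break: 360 - 60 = 300 min
= 5h 0m

5h 0m (300 minutes)


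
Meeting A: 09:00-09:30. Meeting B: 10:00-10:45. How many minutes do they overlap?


Meeting A: 540-570 (in minutes from midnight)
Meeting B: 600-645
Overlap start = max(540, 600) = 600
Overlap end = min(570, 645) = 570
Overlap = max(0, 570 - 600) = 0 min

0 minutes


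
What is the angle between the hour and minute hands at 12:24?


132.0°

Hour hand (12 ≡ 0 on the dial): 0×30 + 24×0.5 = 12.0°
Minute hand = 24×6 = 144°
Difference = |12.0 - 144| = 132.0°


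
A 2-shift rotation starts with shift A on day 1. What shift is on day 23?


Shift A

Shifts: A, B
Start: A (index 0)
Day 23: (0 + 23 - 1) mod 2
= 22 mod 2
= 0
Index 0 → shift A


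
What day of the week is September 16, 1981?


Wednesday

Zeller's congruence:
q=16, m=9, k=81, j=19
h = (16 + ⌊13×10/5⌋ + 81 + ⌊81/4⌋ + ⌊19/4⌋ - 2×19) mod 7
= (16 + 26 + 81 + 20 + 4 - 38) mod 7
= 109 mod 7 = 4
h=4 → Wednesday


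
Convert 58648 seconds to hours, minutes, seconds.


16h 17m 28s

Hours: 58648 ÷ 3600 = 16 remainder 1048
Minutes: 1048 ÷ 60 = 17 remainder 28
Seconds: 28


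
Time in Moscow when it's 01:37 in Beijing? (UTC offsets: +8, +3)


Time difference = UTC+3 - UTC+8 = -5 hours
New hour = (1 -5) mod 24
= -4 mod 24 = 20
Minutes unchanged → 20:37; -4 < 0 → previous day

20:37 (previous day)


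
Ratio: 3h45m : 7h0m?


Duration 1: 225 minutes
Duration 2: 420 minutes
Ratio = 225:420
GCD = 15
Simplified = 15:28
As a decimal: 15/28 ≈ 0.54

15:28 (0.54)


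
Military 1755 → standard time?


Hour: 17
17 - 12 = 5 → PM

5:55 PM


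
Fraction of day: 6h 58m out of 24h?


0.2903 (29.03%)

Total minutes: 6×60 + 58 = 418
Day = 24×60 = 1440 minutes
Fraction = 418/1440 ≈ 0.2903
As a percentage: 418/1440 × 100 ≈ 29.03%


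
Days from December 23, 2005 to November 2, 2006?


From December 23, 2005 to November 2, 2006
Rest of December 2005: 31 - 23 = 8
Full months: January 31, February 2006 28, March 31, April 30, May 31, June 30, July 31, August 31, September 30, October 31
Days into November 2006: 2
Total = 8 + 31 + 28 + 31 + 30 + 31 + 30 + 31 + 31 + 30 + 31 + 2 = 314 days

314 days


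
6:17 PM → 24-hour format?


18:17

Input: 6:17 PM
PM: 6 + 12 = 18


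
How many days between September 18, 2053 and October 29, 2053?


41 days

From September 18, 2053 to October 29, 2053
Rest of September 2053: 30 - 18 = 12
Days into October 2053: 29
Total = 12 + 29 = 41 days


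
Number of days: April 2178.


Month: April (month 4)
April has 30 days

30 days


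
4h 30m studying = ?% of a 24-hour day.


Time: 270 minutes
Day: 1440 minutes
Percentage = (270/1440) × 100 ≈ 18.8%

18.8%


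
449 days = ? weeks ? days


Weeks: 449 ÷ 7 = 64 remainder 1

64 weeks 1 days


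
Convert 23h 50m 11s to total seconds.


85811 seconds

Hours: 23 × 3600 = 82800
Minutes: 50 × 60 = 3000
Seconds: 11
Total = 82800 + 3000 + 11 = 85811


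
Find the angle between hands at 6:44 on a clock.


62.0°

Hour hand = 6×30 + 44×0.5 = 202.0°
Minute hand = 44×6 = 264°
Difference = |202.0 - 264| = 62.0°


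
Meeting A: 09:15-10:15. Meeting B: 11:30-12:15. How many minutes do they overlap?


Meeting A: 555-615 (in minutes from midnight)
Meeting B: 690-735
Overlap start = max(555, 690) = 690
Overlap end = min(615, 735) = 615
Overlap = max(0, 615 - 690) = 0 min

0 minutes


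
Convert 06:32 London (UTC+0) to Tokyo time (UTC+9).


15:32

Time difference = UTC+9 - UTC+0 = +9 hours
New hour = (6 + 9) mod 24
= 15 mod 24 = 15
Minutes unchanged → 15:32


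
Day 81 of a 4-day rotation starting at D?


Shifts: A, B, C, D
Start: D (index 3)
Day 81: (3 + 81 - 1) mod 4
= 83 mod 4
= 3
Index 3 → shift D

Shift D


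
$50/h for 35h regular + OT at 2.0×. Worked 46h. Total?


$2850.00

Regular: 35h × $50 = $1750.00
Overtime: 46 - 35 = 11h
OT pay: 11h × $50 × 2.0 = $1100.00
Total = $1750.00 + $1100.00 = $2850.00


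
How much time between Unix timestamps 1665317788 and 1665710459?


392671 seconds (109.1 hours / 4.54 days)

Difference = 1665710459 - 1665317788 = 392671 seconds
In hours: 392671 / 3600 ≈ 109.1
In days: 392671 / 86400 ≈ 4.54


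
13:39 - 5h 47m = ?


Start: 819 minutes from midnight
Subtract: 347 minutes
Remaining: 819 - 347 = 472
Hours: 7, Minutes: 52

07:52


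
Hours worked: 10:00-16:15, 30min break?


Total time = (16×60+15) - (10×60+0)
= 975 - 600 = 375 min
Minus break: 375 - 30 = 345 min
= 5h 45m

5h 45m (345 minutes)


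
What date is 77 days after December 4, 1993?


February 19, 1994

Start: December 4, 1993
Add 77 days
December 4 → January 1: 31 - 4 + 1 = 28 days (77 - 28 = 49 left)
January 1 → February 1: 31 - 1 + 1 = 31 days (49 - 31 = 18 left)
February 1 + 18 = February 19, 1994


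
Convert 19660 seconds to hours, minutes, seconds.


5h 27m 40s

Hours: 19660 ÷ 3600 = 5 remainder 1660
Minutes: 1660 ÷ 60 = 27 remainder 40
Seconds: 40


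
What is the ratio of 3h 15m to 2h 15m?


13:9 (1.44)

Duration 1: 195 minutes
Duration 2: 135 minutes
Ratio = 195:135
GCD = 15
Simplified = 13:9
As a decimal: 13/9 ≈ 1.44


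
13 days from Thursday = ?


Wednesday

Start: Thursday (index 3)
(3 + 13) mod 7
= 16 mod 7
= 2
Index 2 → Wednesday


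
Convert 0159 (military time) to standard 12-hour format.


1:59 AM

Hour: 1
1 < 12 → AM


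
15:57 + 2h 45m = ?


Start: 957 minutes from midnight
Add: 165 minutes
Total: 1122 minutes
Hours: 1122 ÷ 60 = 18 remainder 42

18:42


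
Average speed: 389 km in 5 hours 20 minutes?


72.9 km/h

Distance: 389 km
Time: 5h 20m = 320 min = 320/60 = 16/3 hours
Speed = 389 ÷ (16/3) = 389 × 3 / 16 = 1167/16 ≈ 72.9 km/h


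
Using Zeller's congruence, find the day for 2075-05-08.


Zeller's congruence:
q=8, m=5, k=75, j=20
h = (8 + ⌊13×6/5⌋ + 75 + ⌊75/4⌋ + ⌊20/4⌋ - 2×20) mod 7
= (8 + 15 + 75 + 18 + 5 - 40) mod 7
= 81 mod 7 = 4
h=4 → Wednesday

Wednesday


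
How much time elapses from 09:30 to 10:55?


End time in minutes: 10×60 + 55 = 655
Start time in minutes: 9×60 + 30 = 570
Difference = 655 - 570 = 85 minutes
= 1 hours 25 minutes

1h 25m


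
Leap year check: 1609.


Rules: divisible by 4 AND (not by 100 OR by 400)
1609 ÷ 4 = 402 remainder 1 → not divisible by 4
Not divisible by 4 → not a leap year

No


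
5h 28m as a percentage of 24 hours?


0.2278 (22.78%)

Total minutes: 5×60 + 28 = 328
Day = 24×60 = 1440 minutes
Fraction = 328/1440 ≈ 0.2278
As a percentage: 328/1440 × 100 ≈ 22.78%


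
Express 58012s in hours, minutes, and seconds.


16h 6m 52s

Hours: 58012 ÷ 3600 = 16 remainder 412
Minutes: 412 ÷ 60 = 6 remainder 52
Seconds: 52


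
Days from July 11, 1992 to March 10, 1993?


From July 11, 1992 to March 10, 1993
Rest of July 1992: 31 - 11 = 20
Full months: August 31, September 30, October 31, November 30, December 31, January 31, February 1993 28
Days into March 1993: 10
Total = 20 + 31 + 30 + 31 + 30 + 31 + 31 + 28 + 10 = 242 days

242 days


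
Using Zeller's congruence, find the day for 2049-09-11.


Saturday

Zeller's congruence:
q=11, m=9, k=49, j=20
h = (11 + ⌊13×10/5⌋ + 49 + ⌊49/4⌋ + ⌊20/4⌋ - 2×20) mod 7
= (11 + 26 + 49 + 12 + 5 - 40) mod 7
= 63 mod 7 = 0
h=0 → Saturday


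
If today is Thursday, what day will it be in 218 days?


Friday

Start: Thursday (index 3)
(3 + 218) mod 7
= 221 mod 7
= 4
Index 4 → Friday


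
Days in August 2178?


31 days

Month: August (month 8)
August has 31 days


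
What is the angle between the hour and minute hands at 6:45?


Hour hand = 6×30 + 45×0.5 = 202.5°
Minute hand = 45×6 = 270°
Difference = |202.5 - 270| = 67.5°

67.5°


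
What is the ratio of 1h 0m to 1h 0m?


1:1 (1.00)

Duration 1: 60 minutes
Duration 2: 60 minutes
Ratio = 60:60
GCD = 60
Simplified = 1:1
As a decimal: 1/1 = 1.00


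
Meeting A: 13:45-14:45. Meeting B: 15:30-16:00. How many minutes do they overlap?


0 minutes

Meeting A: 825-885 (in minutes from midnight)
Meeting B: 930-960
Overlap start = max(825, 930) = 930
Overlap end = min(885, 960) = 885
Overlap = max(0, 885 - 930) = 0 min


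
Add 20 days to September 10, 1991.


Start: September 10, 1991
Add 20 days
September 10 + 20 = September 30, 1991

September 30, 1991


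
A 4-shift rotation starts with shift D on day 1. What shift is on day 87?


Shifts: A, B, C, D
Start: D (index 3)
Day 87: (3 + 87 - 1) mod 4
= 89 mod 4
= 1
Index 1 → shift B

Shift B


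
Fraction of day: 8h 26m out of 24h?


Total minutes: 8×60 + 26 = 506
Day = 24×60 = 1440 minutes
Fraction = 506/1440 ≈ 0.3514
As a percentage: 506/1440 × 100 ≈ 35.14%

0.3514 (35.14%)


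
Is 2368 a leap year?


Yes

Rules: divisible by 4 AND (not by 100 OR by 400)
2368 ÷ 4 = 592 exactly → divisible by 4
2368 ÷ 100 = 23 remainder 68 → not divisible by 100
Divisible by 4 but not by 100 → leap year


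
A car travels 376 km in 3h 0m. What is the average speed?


Distance: 376 km
Time: 3 hours
Speed = 376 / 3 ≈ 125.3 km/h

125.3 km/h


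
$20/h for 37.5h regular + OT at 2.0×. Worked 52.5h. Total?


$1350.00

Regular: 37.5h × $20 = $750.00
Overtime: 52.5 - 37.5 = 15.0h
OT pay: 15.0h × $20 × 2.0 = $600.00
Total = $750.00 + $600.00 = $1350.00


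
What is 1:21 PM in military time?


13:21

Input: 1:21 PM
PM: 1 + 12 = 13


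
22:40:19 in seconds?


Hours: 22 × 3600 = 79200
Minutes: 40 × 60 = 2400
Seconds: 19
Total = 79200 + 2400 + 19 = 81619

81619 seconds


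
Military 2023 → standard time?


Hour: 20
20 - 12 = 8 → PM

8:23 PM


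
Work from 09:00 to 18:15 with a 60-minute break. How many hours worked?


Total time = (18×60+15) - (9×60+0)
= 1095 - 540 = 555 min
Minus break: 555 - 60 = 495 min
= 8h 15m

8h 15m (495 minutes)


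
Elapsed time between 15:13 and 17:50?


2h 37m

End time in minutes: 17×60 + 50 = 1070
Start time in minutes: 15×60 + 13 = 913
Difference = 1070 - 913 = 157 minutes
= 2 hours 37 minutes


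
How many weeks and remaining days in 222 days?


Weeks: 222 ÷ 7 = 31 remainder 5

31 weeks 5 days


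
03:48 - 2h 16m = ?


Start: 228 minutes from midnight
Subtract: 136 minutes
Remaining: 228 - 136 = 92
Hours: 1, Minutes: 32

01:32


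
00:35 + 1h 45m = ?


02:20

Start: 35 minutes from midnight
Add: 105 minutes
Total: 140 minutes
Hours: 140 ÷ 60 = 2 remainder 20


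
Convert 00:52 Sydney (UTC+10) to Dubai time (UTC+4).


Time difference = UTC+4 - UTC+10 = -6 hours
New hour = (0 -6) mod 24
= -6 mod 24 = 18
Minutes unchanged → 18:52; -6 < 0 → previous day

18:52 (previous day)


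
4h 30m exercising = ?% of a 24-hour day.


18.8%

Time: 270 minutes
Day: 1440 minutes
Percentage = (270/1440) × 100 ≈ 18.8%


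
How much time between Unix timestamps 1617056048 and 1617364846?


Difference = 1617364846 - 1617056048 = 308798 seconds
In hours: 308798 / 3600 ≈ 85.8
In days: 308798 / 86400 ≈ 3.57

308798 seconds (85.8 hours / 3.57 days)
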